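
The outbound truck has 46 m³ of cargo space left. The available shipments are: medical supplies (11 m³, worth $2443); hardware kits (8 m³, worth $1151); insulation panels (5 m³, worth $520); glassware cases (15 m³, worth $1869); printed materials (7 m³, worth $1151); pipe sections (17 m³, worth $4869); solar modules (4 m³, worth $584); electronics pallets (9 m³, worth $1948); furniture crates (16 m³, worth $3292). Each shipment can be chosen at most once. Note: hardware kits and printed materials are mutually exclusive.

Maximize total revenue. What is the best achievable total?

10693

By revenue per m³: pipe sections 286.41, medical supplies 222.09, electronics pallets 216.44, furniture crates 205.75 lead.
The ratio heuristic lands on medical supplies + printed materials + pipe sections + electronics pallets (10411) but leaves 2 m³ idle.
Replace medical supplies and printed materials with solar modules + furniture crates: the trade gains 282 net, giving 10693 at 46 m³.
Runner-up medical supplies + pipe sections + furniture crates tops out at 10604.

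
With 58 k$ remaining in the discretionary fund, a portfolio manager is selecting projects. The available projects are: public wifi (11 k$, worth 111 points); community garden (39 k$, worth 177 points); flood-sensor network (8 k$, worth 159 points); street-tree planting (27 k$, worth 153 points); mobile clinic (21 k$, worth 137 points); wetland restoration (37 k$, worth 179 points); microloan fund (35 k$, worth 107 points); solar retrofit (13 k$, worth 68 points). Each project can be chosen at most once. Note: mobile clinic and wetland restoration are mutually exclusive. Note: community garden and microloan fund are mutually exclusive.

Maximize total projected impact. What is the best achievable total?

475

Ranking by ratio (projected impact/k$): flood-sensor network 19.88, public wifi 10.09, mobile clinic 6.52.
Taking public wifi + flood-sensor network + mobile clinic + solar retrofit: 53 k$ used, 475 in projected impact.
Next best is flood-sensor network + street-tree planting + mobile clinic at 449 (56 k$) — short by 26.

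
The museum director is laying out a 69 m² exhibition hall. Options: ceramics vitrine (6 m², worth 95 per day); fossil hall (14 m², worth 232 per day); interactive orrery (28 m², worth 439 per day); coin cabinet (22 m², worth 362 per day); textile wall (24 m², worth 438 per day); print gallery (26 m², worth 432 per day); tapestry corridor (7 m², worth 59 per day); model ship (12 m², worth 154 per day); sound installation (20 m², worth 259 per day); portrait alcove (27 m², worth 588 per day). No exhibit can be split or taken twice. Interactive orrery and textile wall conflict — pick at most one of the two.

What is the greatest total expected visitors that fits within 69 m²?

1277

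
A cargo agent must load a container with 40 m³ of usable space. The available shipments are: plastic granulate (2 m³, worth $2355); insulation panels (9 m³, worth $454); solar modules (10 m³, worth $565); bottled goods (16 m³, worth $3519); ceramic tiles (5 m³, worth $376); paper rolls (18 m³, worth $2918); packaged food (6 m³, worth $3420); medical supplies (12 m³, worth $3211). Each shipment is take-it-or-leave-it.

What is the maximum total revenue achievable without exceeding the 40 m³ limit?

Taking plastic granulate + bottled goods + packaged food + medical supplies: 36 m³ used, 12505 in revenue.
The closest alternative, plastic granulate + paper rolls + packaged food + medical supplies, reaches only 11904.

12505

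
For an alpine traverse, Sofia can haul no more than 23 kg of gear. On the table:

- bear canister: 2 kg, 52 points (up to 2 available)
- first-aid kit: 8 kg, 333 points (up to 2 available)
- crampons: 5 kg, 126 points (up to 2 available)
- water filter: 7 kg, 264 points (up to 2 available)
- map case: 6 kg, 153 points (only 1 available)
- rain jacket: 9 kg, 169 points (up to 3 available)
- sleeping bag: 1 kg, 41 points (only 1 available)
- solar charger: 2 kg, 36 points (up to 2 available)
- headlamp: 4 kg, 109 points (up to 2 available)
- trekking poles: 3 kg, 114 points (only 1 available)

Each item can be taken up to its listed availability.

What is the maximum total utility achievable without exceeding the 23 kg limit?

930

By utility per kg: first-aid kit 41.62, sleeping bag 41.00, trekking poles 38.00, water filter 37.71 lead.
Taking the top-ratio items first gives bear canister + 2×first-aid kit + sleeping bag + trekking poles for 873 (22 kg).
The 6 kg tied up in bear canister and sleeping bag and trekking poles is better spent on water filter — total rises to 930 (23 kg).
No other feasible combination exceeds 930.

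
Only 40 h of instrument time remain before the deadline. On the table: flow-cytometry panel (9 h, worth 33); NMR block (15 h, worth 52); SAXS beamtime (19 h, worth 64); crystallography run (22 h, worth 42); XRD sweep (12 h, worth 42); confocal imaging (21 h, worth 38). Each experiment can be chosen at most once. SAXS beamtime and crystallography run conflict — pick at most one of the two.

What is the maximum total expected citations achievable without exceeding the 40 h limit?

139

Density check — flow-cytometry panel 3.67, XRD sweep 3.50, NMR block 3.47, SAXS beamtime 3.37 are the best per h.
Filling by ratio: flow-cytometry panel + NMR block + XRD sweep for 127, with 4 h left unused.
Replace NMR block with SAXS beamtime: the trade gains 12 net, giving 139 at 40 h.
No other feasible combination exceeds 139.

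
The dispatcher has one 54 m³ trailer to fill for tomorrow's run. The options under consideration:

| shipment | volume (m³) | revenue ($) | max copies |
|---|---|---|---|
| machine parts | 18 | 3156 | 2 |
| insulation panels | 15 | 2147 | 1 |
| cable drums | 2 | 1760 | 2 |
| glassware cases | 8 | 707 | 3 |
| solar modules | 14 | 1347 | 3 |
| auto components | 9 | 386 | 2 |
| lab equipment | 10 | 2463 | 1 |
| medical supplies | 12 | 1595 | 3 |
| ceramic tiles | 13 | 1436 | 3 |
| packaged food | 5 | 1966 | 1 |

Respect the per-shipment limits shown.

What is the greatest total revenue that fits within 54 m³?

13252

By revenue per m³: cable drums 880.00, packaged food 393.20, lab equipment 246.30 lead.
Machine parts + insulation panels + 2×cable drums + lab equipment + packaged food uses 52 of the 54 m³ and totals 13252.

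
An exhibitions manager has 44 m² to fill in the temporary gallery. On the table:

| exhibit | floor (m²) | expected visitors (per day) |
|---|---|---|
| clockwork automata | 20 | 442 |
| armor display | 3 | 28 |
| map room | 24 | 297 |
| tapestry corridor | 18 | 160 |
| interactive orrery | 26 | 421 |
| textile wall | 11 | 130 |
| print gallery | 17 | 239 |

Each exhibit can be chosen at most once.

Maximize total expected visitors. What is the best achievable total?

739

The ratio heuristic lands on clockwork automata + armor display + print gallery (709) but leaves 4 m² idle.
Dropping armor display and print gallery frees 20 m²; slotting in map room (24 m²) lifts the total to 739 at 44 m².
Next best is clockwork automata + armor display + print gallery at 709 (40 m²) — short by 30.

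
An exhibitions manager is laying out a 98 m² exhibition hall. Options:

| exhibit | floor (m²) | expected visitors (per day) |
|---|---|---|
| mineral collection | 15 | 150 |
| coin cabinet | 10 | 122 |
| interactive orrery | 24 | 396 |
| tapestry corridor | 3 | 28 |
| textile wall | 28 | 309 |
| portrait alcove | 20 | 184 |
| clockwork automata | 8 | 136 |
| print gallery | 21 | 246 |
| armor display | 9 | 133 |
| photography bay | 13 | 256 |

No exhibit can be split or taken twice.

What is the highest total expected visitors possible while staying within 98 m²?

Density check — photography bay 19.69, clockwork automata 17.00, interactive orrery 16.50, armor display 14.78 are the best per m².
Taking the top-ratio exhibits first gives coin cabinet + interactive orrery + tapestry corridor + clockwork automata + print gallery + armor display + photography bay for 1317 (88 m²).
Reworking the packing: mineral collection + interactive orrery + textile wall + clockwork automata + armor display + photography bay uses 97 m² and improves the total to 1380.

1380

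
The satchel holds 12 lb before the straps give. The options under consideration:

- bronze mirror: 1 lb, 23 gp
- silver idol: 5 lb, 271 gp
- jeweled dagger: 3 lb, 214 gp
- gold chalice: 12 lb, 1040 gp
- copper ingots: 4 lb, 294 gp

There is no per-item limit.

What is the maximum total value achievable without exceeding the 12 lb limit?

1040

The ratio ordering already packs tightly: gold chalice, 12 lb, 1040.
Every other selection either busts 12 lb or fails to beat 1040.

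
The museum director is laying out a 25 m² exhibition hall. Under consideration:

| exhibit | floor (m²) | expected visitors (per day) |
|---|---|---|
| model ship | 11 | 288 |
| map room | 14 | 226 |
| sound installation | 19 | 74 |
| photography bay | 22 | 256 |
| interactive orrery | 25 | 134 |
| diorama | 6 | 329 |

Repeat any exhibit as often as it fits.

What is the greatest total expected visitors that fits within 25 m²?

1316

The ratio ordering already packs tightly: 4×diorama, 24 m², 1316.
The spare 1 m² is too small for any remaining exhibit, and no exchange beats 1316.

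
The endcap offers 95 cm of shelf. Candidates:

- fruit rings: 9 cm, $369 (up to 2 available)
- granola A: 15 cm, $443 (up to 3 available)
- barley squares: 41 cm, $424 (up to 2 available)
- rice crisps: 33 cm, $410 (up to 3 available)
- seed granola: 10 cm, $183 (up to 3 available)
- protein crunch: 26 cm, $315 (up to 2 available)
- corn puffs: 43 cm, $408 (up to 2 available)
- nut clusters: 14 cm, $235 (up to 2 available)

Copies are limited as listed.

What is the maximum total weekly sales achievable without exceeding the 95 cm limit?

Taking 2×fruit rings + 3×granola A + 3×seed granola: 93 cm used, 2616 in weekly sales.
The spare 2 cm is too small for any remaining product, and no exchange beats 2616.

2616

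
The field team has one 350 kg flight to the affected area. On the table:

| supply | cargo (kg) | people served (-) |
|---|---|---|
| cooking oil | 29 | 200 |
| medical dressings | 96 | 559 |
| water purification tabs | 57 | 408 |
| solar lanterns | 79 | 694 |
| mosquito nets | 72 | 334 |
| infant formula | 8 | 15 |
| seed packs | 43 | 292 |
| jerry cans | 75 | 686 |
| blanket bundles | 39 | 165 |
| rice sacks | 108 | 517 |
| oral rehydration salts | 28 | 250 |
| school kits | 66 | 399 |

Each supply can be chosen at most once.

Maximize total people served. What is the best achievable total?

Taking the top-ratio supplies first gives cooking oil + water purification tabs + solar lanterns + seed packs + jerry cans + blanket bundles + oral rehydration salts for 2695 (350 kg).
The 68 kg tied up in cooking oil and blanket bundles is better spent on school kits — total rises to 2729 (348 kg).
An exhaustive check of the 4096 subsets confirms 2729.

2729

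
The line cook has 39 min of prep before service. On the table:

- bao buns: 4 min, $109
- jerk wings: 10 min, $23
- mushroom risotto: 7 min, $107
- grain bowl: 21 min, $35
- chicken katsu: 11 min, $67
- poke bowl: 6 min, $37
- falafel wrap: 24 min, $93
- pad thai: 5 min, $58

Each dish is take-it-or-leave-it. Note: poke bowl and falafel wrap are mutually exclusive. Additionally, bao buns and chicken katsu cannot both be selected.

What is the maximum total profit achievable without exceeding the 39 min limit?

Bao buns + jerk wings + mushroom risotto + poke bowl + pad thai uses 32 of the 39 min and totals 334.
Next best is bao buns + mushroom risotto + poke bowl + pad thai at 311 (22 min) — short by 23.

334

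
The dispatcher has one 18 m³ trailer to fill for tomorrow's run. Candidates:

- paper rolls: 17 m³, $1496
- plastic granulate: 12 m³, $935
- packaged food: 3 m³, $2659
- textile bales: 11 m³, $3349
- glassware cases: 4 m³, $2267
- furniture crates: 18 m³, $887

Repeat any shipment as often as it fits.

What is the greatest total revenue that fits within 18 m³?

15954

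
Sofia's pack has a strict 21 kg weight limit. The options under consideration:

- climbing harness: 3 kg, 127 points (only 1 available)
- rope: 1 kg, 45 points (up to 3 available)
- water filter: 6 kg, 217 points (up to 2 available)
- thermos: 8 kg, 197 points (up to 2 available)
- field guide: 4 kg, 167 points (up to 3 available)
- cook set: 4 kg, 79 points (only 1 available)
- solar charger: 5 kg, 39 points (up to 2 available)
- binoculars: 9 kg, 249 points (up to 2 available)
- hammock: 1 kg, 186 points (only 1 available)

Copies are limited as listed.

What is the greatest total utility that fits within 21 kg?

999

Density check — hammock 186.00, rope 45.00, climbing harness 42.33 are the best per kg.
Greedy by ratio would take climbing harness + 3×rope + 3×field guide + hammock: 19 kg used, total 949.
Dropping field guide frees 4 kg; slotting in water filter (6 kg) lifts the total to 999 at 21 kg.
Every other selection either busts 21 kg or exceeds an availability limit or fails to beat 999.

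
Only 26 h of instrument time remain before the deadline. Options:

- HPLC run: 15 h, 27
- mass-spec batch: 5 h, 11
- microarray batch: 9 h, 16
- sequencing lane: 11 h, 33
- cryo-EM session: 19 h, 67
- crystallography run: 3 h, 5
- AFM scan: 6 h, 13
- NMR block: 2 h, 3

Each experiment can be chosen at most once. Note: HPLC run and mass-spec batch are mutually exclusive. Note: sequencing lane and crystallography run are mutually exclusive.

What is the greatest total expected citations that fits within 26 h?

81

The ratio ordering already packs tightly: mass-spec batch + cryo-EM session + NMR block, 26 h, 81.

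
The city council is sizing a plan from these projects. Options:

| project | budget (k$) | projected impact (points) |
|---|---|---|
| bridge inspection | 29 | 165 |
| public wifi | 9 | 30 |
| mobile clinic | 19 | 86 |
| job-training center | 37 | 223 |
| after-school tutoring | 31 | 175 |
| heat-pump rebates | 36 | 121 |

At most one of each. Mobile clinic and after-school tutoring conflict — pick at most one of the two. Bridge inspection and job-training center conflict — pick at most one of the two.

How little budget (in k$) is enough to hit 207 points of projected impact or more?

37

Minimise k$ subject to total projected impact ≥ 207.
job-training center reaches 223 using 37 k$.
Below 37 k$ the best achievable stays under 207.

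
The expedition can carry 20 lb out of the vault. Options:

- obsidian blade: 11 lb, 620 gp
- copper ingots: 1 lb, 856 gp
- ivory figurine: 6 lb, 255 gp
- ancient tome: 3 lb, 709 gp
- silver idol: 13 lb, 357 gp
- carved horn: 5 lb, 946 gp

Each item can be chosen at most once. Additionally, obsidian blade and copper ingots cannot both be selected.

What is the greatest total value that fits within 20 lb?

2766

Best packing: copper ingots + ivory figurine + ancient tome + carved horn — 15 lb, 2766 total.
Runner-up copper ingots + ancient tome + carved horn tops out at 2511.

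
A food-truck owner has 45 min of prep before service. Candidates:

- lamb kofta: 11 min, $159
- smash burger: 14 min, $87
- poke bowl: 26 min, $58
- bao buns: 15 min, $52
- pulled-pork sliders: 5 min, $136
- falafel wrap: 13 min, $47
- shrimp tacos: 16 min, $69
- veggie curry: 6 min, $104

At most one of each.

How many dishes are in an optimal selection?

4

Best achievable profit is 486.
One optimal bundle: lamb kofta + smash burger + pulled-pork sliders + veggie curry (36 min).
All optima have 4 dishes.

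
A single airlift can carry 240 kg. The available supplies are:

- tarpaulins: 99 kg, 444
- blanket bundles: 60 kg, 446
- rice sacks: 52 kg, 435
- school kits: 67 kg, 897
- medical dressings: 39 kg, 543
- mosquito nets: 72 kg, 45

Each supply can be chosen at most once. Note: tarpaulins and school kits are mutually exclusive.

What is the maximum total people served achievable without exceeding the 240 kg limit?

2321

Density check — medical dressings 13.92, school kits 13.39, rice sacks 8.37, blanket bundles 7.43 are the best per kg.
Taking blanket bundles + rice sacks + school kits + medical dressings: 218 kg used, 2321 in people served.
An exhaustive check of the 64 subsets confirms 2321.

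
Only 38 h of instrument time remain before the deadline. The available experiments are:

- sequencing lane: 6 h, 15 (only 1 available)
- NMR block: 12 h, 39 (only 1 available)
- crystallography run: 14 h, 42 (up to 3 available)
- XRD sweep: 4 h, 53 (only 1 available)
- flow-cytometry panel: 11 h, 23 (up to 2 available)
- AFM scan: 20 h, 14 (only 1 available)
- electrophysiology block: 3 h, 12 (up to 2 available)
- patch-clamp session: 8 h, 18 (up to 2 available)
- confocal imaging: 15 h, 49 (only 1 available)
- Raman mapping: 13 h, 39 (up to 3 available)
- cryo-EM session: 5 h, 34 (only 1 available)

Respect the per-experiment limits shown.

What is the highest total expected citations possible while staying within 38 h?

180

The ratio heuristic lands on sequencing lane + XRD sweep + 2×electrophysiology block + confocal imaging + cryo-EM session (175) but leaves 2 h idle.
But NMR block + crystallography run + XRD sweep + electrophysiology block + cryo-EM session fits in 38 h and reaches 180.
That's the maximum — no swap from here does better than 180.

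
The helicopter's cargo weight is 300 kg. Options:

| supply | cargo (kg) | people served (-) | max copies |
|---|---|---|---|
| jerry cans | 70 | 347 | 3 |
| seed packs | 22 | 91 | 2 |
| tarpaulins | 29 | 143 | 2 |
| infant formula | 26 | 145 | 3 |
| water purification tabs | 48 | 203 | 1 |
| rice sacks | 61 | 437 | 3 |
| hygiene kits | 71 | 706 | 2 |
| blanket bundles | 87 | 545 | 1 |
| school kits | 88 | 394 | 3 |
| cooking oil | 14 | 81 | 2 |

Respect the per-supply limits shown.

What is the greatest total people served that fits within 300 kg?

2458

The ratio heuristic lands on 2×rice sacks + 2×hygiene kits + 2×cooking oil (2448) but leaves 8 kg idle.
The 14 kg tied up in cooking oil is better spent on seed packs — total rises to 2458 (300 kg).
Nothing else within 300 kg beats 2458.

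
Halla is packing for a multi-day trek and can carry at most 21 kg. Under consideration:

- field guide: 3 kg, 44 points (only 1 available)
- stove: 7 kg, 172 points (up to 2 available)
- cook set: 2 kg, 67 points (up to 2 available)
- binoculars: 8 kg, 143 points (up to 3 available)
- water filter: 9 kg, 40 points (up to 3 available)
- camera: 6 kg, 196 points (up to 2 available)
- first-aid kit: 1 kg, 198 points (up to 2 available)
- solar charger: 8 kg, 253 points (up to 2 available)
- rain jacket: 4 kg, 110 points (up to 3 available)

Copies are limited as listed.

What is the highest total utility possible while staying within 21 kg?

979

By utility per kg: first-aid kit 198.00, cook set 33.50, camera 32.67 lead.
A density-first pass picks field guide + 2×cook set + 2×camera + 2×first-aid kit — 966 at 21 kg.
The 9 kg tied up in field guide and camera is better spent on solar charger — total rises to 979 (20 kg).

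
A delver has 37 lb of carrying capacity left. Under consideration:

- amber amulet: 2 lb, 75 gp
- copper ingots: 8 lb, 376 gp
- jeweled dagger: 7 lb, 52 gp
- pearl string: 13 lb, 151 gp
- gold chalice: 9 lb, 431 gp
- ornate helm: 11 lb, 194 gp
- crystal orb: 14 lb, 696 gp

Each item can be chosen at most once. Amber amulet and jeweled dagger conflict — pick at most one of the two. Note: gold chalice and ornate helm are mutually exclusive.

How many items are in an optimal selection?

Optimal total is 1578.
For example amber amulet + copper ingots + gold chalice + crystal orb achieves it, using 33 lb.
Any selection reaching 1578 contains exactly 4 items.

4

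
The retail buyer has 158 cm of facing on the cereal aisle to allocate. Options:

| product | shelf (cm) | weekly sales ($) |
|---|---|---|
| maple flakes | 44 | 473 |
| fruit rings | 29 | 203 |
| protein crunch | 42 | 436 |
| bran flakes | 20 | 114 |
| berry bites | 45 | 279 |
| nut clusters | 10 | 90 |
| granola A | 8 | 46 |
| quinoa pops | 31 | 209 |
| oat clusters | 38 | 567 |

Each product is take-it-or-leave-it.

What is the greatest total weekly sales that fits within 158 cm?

Taking the top-ratio products first gives maple flakes + protein crunch + nut clusters + granola A + oat clusters for 1612 (142 cm).
The 18 cm tied up in nut clusters and granola A is better spent on quinoa pops — total rises to 1685 (155 cm).
The closest alternative, maple flakes + protein crunch + bran flakes + nut clusters + oat clusters, reaches only 1680.

1685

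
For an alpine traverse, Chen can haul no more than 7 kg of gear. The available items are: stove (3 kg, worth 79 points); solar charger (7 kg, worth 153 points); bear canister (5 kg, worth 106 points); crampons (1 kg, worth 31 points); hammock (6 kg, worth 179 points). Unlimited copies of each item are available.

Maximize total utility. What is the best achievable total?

217

7×crampons uses 7 of the 7 kg and totals 217.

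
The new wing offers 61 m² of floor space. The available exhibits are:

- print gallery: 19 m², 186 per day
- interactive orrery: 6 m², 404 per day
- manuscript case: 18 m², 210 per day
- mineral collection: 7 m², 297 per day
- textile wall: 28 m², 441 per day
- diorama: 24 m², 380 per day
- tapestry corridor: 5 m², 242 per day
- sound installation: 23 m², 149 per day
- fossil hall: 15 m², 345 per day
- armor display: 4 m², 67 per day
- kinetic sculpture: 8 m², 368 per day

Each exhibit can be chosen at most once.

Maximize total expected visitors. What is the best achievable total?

1866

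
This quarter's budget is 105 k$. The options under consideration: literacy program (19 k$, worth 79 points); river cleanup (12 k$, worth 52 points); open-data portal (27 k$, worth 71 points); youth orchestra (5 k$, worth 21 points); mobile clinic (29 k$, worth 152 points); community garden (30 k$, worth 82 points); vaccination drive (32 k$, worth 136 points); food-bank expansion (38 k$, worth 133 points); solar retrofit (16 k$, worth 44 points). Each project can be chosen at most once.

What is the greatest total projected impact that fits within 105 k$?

Greedy by ratio would take literacy program + river cleanup + youth orchestra + mobile clinic + vaccination drive: 97 k$ used, total 440.
Replace literacy program and river cleanup with food-bank expansion: the trade gains 2 net, giving 442 at 104 k$.

442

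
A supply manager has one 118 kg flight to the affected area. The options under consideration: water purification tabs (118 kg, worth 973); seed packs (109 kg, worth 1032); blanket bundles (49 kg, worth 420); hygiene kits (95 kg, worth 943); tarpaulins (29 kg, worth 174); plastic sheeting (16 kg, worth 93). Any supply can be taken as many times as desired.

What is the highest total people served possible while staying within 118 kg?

1036

Ranking by ratio (people served/kg): hygiene kits 9.93, seed packs 9.47, blanket bundles 8.57, water purification tabs 8.25.
Best packing: hygiene kits + plastic sheeting — 111 kg, 1036 total.
Nothing else within 118 kg beats 1036.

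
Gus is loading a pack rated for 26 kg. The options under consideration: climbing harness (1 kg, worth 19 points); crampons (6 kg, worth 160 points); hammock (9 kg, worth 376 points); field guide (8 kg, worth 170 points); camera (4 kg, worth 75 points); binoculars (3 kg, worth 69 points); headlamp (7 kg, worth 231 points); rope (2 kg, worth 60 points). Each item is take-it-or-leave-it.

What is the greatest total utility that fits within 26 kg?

Filling by ratio: climbing harness + crampons + hammock + headlamp + rope for 846, with 1 kg left unused.
The 2 kg tied up in rope is better spent on binoculars — total rises to 855 (26 kg).

855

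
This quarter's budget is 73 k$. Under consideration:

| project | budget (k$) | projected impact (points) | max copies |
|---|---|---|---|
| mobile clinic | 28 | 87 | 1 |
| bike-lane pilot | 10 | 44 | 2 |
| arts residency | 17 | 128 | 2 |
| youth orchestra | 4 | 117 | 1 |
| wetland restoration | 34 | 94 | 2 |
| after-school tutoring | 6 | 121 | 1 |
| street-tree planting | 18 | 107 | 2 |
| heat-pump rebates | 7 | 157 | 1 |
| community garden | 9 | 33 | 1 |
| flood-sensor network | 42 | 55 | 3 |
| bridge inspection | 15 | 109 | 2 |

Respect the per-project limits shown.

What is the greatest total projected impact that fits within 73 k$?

774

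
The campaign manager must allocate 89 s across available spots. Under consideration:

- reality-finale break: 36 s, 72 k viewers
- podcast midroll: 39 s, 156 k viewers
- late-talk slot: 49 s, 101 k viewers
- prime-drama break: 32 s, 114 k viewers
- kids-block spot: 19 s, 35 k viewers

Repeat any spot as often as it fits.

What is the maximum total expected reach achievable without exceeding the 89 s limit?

Taking 2×podcast midroll: 78 s used, 312 in expected reach.

312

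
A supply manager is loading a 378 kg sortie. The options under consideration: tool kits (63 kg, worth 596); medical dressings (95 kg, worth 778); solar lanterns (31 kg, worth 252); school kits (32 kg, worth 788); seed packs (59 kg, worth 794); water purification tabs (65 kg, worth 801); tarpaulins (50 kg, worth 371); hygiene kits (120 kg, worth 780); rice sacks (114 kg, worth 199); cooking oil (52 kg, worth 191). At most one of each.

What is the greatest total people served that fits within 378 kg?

Taking the top-ratio supplies first gives tool kits + medical dressings + solar lanterns + school kits + seed packs + water purification tabs for 4009 (345 kg).
Dropping solar lanterns frees 31 kg; slotting in tarpaulins (50 kg) lifts the total to 4128 at 364 kg.
That's the maximum — no swap from here does better than 4128.

4128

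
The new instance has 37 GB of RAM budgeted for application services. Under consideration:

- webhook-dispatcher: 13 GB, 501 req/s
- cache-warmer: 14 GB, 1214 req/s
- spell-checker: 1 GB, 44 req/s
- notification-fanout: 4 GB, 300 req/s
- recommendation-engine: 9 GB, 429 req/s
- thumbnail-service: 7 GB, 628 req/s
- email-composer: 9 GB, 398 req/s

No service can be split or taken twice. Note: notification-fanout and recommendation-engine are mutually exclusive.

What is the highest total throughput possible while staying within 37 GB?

Ranking by ratio (throughput/GB): thumbnail-service 89.71, cache-warmer 86.71, notification-fanout 75.00.
Best packing: cache-warmer + spell-checker + notification-fanout + thumbnail-service + email-composer — 35 GB, 2584 total.

2584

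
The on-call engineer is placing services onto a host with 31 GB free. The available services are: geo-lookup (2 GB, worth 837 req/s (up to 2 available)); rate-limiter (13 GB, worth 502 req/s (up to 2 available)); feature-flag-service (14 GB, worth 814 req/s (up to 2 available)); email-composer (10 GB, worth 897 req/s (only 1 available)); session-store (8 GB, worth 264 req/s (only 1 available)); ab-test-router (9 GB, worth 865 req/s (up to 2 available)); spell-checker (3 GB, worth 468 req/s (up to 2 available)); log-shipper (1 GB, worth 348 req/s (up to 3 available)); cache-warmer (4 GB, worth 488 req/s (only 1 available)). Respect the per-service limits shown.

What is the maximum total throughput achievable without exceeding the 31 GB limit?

By throughput per GB: geo-lookup 418.50, log-shipper 348.00, spell-checker 156.00 lead.
Taking the top-ratio services first gives 2×geo-lookup + ab-test-router + 2×spell-checker + 3×log-shipper + cache-warmer for 5007 (26 GB).
Replace cache-warmer with ab-test-router: the trade gains 377 net, giving 5384 at 31 GB.
No other feasible combination exceeds 5384.

5384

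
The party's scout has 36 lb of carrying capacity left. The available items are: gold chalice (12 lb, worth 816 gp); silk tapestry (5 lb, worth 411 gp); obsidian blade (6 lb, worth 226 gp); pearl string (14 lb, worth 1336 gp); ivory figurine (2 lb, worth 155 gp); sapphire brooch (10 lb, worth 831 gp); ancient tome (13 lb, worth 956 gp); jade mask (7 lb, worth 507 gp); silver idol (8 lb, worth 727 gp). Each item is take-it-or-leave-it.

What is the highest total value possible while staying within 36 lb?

3136

Greedy by ratio would take pearl string + ivory figurine + sapphire brooch + silver idol: 34 lb used, total 3049.
Dropping sapphire brooch frees 10 lb; slotting in silk tapestry + jade mask (12 lb) lifts the total to 3136 at 36 lb.
The closest alternative, silk tapestry + pearl string + sapphire brooch + jade mask, reaches only 3085.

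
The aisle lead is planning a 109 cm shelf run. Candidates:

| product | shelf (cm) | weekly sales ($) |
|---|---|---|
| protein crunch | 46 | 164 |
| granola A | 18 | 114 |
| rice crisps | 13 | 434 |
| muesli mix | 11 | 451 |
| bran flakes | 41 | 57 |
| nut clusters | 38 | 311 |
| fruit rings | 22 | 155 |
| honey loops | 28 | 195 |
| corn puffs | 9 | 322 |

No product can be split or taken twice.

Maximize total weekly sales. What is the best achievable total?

1713

Density check — muesli mix 41.00, corn puffs 35.78, rice crisps 33.38, nut clusters 8.18 are the best per cm.
A density-first pass picks rice crisps + muesli mix + nut clusters + fruit rings + corn puffs — 1673 at 93 cm.
Dropping fruit rings frees 22 cm; slotting in honey loops (28 cm) lifts the total to 1713 at 99 cm.
No other feasible combination exceeds 1713.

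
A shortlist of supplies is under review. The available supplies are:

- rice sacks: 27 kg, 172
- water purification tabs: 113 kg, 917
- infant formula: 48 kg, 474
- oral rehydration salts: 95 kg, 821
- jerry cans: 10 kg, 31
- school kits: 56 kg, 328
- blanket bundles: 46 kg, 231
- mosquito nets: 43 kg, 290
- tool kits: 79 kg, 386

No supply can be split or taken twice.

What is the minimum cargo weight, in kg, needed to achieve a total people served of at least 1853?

Minimise kg subject to total people served ≥ 1853.
rice sacks + water purification tabs + infant formula + mosquito nets reaches 1853 using 231 kg.
Any bundle with less than 231 kg falls short of 1853.

231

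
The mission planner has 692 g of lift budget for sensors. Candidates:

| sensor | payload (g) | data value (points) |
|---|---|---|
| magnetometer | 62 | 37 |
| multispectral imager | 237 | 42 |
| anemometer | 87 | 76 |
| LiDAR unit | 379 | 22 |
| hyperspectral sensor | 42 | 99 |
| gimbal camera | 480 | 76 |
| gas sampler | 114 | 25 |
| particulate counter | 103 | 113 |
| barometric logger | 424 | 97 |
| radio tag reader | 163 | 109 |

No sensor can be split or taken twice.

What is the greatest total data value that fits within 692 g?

459

Taking magnetometer + anemometer + hyperspectral sensor + gas sampler + particulate counter + radio tag reader: 571 g used, 459 in data value.
The closest alternative, multispectral imager + anemometer + hyperspectral sensor + particulate counter + radio tag reader, reaches only 439.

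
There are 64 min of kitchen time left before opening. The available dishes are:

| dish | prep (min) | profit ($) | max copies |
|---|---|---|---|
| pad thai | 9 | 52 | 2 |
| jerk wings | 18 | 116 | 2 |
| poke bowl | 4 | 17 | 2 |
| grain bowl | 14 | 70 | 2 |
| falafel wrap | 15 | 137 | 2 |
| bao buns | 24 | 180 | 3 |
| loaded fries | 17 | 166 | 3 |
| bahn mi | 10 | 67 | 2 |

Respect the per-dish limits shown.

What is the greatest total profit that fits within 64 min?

606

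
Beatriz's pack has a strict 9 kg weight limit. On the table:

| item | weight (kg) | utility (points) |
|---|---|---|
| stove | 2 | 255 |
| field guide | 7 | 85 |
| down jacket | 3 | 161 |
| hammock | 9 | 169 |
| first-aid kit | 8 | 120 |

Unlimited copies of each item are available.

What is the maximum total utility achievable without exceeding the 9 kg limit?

1020

Taking 4×stove: 8 kg used, 1020 in utility.
That's the maximum — no swap from here does better than 1020.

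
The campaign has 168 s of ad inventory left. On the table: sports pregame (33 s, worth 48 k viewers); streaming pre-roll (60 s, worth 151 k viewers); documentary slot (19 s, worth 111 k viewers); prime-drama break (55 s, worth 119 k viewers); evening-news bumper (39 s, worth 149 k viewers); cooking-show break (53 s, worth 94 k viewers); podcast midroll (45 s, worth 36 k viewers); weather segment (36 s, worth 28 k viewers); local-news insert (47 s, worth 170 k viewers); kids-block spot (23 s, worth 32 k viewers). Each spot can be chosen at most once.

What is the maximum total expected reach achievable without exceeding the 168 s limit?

Best packing: streaming pre-roll + documentary slot + evening-news bumper + local-news insert — 165 s, 581 total.
The closest alternative, documentary slot + prime-drama break + evening-news bumper + local-news insert, reaches only 549.

581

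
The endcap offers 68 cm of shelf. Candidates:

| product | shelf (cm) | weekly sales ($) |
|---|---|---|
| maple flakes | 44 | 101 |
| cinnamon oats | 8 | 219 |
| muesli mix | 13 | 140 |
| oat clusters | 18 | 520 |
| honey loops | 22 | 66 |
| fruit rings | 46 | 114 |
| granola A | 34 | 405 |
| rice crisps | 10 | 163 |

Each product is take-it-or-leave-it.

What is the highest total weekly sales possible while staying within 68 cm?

1144

By weekly sales per cm: oat clusters 28.89, cinnamon oats 27.38, rice crisps 16.30 lead.
Greedy by ratio would take cinnamon oats + muesli mix + oat clusters + rice crisps: 49 cm used, total 1042.
Replace muesli mix and rice crisps with granola A: the trade gains 102 net, giving 1144 at 60 cm.
Runner-up oat clusters + granola A + rice crisps tops out at 1088.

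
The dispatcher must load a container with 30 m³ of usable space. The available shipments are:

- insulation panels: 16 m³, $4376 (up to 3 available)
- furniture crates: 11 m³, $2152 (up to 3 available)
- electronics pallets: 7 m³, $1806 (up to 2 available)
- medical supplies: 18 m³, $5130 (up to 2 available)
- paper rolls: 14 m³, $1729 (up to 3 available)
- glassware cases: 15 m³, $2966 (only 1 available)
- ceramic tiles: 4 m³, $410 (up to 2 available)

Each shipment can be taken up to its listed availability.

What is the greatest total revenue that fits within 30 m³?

7988

The ratio heuristic lands on electronics pallets + medical supplies + ceramic tiles (7346) but leaves 1 m³ idle.
Replace medical supplies and ceramic tiles with insulation panels + electronics pallets: the trade gains 642 net, giving 7988 at 30 m³.
Nothing else within 30 m³ beats 7988.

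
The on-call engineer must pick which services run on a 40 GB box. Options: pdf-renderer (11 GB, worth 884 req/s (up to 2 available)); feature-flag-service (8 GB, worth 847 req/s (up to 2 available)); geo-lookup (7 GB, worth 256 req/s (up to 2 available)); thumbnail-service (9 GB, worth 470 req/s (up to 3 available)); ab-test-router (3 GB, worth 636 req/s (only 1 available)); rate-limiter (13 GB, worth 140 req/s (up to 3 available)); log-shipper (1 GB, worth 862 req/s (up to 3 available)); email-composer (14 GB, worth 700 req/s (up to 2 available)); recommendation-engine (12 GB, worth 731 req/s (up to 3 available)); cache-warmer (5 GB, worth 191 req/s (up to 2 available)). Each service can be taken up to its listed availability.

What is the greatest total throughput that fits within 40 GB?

6056

Taking the top-ratio services first gives pdf-renderer + 2×feature-flag-service + ab-test-router + 3×log-shipper + cache-warmer for 5991 (38 GB).
The 5 GB tied up in cache-warmer is better spent on geo-lookup — total rises to 6056 (40 GB).
Every other selection either busts 40 GB or exceeds an availability limit or fails to beat 6056.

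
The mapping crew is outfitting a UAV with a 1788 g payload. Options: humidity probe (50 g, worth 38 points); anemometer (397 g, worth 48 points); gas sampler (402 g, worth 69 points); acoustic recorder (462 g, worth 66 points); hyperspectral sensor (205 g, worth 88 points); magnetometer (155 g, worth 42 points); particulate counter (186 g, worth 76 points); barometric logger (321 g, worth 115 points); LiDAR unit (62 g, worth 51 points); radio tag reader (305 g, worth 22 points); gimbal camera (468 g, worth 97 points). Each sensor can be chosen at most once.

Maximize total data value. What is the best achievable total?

534

Greedy by ratio would take humidity probe + hyperspectral sensor + magnetometer + particulate counter + barometric logger + LiDAR unit + radio tag reader + gimbal camera: 1752 g used, total 529.
The 460 g tied up in magnetometer and radio tag reader is better spent on gas sampler — total rises to 534 (1694 g).
An exhaustive check of the 2048 subsets confirms 534.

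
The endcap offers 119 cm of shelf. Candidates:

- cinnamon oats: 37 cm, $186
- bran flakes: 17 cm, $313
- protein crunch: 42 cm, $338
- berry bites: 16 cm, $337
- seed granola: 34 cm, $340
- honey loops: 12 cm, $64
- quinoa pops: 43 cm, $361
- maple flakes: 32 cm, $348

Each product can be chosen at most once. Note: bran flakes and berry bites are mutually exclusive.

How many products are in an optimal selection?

4

Optimal total is 1211.
For example cinnamon oats + berry bites + seed granola + maple flakes achieves it, using 119 cm.
Any selection reaching 1211 contains exactly 4 products.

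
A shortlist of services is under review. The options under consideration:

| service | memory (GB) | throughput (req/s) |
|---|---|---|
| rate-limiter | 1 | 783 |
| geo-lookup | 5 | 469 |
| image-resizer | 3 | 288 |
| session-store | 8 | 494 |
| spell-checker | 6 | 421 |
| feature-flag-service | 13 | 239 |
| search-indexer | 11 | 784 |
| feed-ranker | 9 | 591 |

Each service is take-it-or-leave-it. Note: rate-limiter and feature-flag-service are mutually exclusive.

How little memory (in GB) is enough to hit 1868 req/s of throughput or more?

15

Need the lightest bundle worth ≥ 1868.
Taking rate-limiter + geo-lookup + image-resizer + spell-checker gives 1961 (≥ 1868) for 15 GB.
Below 15 GB the best achievable stays under 1868.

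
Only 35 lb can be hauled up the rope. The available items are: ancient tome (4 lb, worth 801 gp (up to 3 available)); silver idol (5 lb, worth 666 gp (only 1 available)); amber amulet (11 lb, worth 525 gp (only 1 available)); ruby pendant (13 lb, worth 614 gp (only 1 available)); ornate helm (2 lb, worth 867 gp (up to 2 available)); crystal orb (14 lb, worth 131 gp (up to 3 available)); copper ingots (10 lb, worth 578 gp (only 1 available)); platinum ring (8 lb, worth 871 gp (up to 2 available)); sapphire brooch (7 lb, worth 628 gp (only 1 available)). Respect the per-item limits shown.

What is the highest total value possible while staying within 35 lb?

5879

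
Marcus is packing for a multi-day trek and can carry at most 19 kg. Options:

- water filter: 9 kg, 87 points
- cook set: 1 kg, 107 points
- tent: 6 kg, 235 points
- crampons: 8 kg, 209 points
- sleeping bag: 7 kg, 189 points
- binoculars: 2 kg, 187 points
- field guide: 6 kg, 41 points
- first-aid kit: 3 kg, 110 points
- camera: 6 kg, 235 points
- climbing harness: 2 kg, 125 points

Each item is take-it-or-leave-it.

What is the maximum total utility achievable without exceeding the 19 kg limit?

892

By utility per kg: cook set 107.00, binoculars 93.50, climbing harness 62.50, tent 39.17 lead.
Filling by ratio: cook set + tent + binoculars + camera + climbing harness for 889, with 2 kg left unused.
The 1 kg tied up in cook set is better spent on first-aid kit — total rises to 892 (19 kg).
Nothing else within 19 kg beats 892.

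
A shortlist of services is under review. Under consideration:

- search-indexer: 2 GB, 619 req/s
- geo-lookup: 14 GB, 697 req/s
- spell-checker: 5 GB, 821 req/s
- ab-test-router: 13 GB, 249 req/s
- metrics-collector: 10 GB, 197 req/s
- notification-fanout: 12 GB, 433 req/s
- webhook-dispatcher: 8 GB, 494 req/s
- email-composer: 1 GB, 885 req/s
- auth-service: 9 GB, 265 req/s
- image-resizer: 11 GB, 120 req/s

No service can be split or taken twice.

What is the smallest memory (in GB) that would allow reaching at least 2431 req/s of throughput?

16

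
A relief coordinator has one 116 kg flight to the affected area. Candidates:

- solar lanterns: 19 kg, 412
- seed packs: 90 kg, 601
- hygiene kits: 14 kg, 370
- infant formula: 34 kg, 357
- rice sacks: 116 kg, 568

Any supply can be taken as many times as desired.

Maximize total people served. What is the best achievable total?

Taking 8×hygiene kits: 112 kg used, 2960 in people served.
No other feasible combination exceeds 2960.

2960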